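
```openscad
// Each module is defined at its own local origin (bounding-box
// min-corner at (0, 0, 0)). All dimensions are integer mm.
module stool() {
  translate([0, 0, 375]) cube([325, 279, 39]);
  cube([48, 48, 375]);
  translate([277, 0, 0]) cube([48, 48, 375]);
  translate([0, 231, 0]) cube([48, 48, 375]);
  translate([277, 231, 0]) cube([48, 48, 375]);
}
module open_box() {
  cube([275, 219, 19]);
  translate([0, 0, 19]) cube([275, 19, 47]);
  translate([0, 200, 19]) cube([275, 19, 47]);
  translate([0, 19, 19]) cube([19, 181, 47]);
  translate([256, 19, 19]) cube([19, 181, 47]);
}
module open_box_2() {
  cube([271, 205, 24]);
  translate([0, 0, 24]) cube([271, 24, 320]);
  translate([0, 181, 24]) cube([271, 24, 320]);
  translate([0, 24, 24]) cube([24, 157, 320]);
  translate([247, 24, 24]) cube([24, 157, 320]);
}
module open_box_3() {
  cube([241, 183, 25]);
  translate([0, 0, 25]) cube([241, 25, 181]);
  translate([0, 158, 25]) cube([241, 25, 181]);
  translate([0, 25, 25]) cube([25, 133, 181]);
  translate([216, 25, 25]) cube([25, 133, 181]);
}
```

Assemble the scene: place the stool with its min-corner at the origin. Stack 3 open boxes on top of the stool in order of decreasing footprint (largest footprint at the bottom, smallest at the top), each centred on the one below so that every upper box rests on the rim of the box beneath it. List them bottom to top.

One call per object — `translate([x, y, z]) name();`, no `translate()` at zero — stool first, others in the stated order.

stool();
translate([25, 30, 414]) open_box();
translate([27, 37, 480]) open_box_2();
translate([42, 48, 824]) open_box_3();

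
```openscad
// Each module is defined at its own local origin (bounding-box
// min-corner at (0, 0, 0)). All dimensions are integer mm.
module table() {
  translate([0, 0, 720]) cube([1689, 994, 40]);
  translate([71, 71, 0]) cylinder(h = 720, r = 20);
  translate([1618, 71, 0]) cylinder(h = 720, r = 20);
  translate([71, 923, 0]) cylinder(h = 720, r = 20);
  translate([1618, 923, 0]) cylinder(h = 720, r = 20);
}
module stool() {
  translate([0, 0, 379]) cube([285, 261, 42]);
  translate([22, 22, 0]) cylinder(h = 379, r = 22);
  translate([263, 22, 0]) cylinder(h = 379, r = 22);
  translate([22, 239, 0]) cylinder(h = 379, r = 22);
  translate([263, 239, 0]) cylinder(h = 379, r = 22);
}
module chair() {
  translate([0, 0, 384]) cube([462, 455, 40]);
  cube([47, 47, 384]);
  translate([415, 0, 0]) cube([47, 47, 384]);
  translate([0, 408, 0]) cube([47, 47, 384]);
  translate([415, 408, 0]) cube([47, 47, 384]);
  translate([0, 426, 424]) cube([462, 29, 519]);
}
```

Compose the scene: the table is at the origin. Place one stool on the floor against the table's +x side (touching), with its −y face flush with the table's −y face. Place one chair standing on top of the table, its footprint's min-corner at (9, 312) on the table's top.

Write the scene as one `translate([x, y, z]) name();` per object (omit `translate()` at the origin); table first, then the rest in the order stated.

table();
translate([1689, 0, 0]) stool();
translate([9, 312, 760]) chair();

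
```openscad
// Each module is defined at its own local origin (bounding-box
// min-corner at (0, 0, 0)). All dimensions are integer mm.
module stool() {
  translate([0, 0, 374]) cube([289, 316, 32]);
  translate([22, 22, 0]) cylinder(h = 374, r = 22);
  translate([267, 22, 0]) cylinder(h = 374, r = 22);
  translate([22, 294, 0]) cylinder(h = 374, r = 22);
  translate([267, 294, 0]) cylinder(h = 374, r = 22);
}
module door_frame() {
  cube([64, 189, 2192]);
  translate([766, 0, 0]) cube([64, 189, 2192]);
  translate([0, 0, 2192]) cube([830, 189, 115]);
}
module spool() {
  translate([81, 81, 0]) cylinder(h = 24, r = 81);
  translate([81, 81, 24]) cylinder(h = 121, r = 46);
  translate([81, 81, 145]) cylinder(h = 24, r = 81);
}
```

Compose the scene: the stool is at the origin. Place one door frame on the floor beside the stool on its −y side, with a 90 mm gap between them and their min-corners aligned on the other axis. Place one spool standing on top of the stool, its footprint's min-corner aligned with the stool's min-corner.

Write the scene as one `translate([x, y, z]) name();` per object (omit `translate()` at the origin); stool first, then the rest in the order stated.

stool();
translate([0, -279, 0]) door_frame();
translate([0, 0, 406]) spool();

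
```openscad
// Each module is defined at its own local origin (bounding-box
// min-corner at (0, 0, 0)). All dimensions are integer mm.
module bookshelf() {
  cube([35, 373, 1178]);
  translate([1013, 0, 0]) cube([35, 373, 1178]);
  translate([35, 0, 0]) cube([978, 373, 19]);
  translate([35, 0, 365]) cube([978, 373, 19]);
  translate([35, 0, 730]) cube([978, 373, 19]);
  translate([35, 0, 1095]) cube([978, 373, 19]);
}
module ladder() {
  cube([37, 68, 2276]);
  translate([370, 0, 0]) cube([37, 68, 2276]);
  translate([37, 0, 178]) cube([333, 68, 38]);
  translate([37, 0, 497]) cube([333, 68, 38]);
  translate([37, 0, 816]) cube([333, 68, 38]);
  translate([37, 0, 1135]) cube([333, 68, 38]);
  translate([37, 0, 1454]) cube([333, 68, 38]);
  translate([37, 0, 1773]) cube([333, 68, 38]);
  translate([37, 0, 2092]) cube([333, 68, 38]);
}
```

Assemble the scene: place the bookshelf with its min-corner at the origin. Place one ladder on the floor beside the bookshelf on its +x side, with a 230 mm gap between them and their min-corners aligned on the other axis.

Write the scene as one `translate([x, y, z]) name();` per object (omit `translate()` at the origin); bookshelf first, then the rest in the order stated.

bookshelf();
translate([1278, 0, 0]) ladder();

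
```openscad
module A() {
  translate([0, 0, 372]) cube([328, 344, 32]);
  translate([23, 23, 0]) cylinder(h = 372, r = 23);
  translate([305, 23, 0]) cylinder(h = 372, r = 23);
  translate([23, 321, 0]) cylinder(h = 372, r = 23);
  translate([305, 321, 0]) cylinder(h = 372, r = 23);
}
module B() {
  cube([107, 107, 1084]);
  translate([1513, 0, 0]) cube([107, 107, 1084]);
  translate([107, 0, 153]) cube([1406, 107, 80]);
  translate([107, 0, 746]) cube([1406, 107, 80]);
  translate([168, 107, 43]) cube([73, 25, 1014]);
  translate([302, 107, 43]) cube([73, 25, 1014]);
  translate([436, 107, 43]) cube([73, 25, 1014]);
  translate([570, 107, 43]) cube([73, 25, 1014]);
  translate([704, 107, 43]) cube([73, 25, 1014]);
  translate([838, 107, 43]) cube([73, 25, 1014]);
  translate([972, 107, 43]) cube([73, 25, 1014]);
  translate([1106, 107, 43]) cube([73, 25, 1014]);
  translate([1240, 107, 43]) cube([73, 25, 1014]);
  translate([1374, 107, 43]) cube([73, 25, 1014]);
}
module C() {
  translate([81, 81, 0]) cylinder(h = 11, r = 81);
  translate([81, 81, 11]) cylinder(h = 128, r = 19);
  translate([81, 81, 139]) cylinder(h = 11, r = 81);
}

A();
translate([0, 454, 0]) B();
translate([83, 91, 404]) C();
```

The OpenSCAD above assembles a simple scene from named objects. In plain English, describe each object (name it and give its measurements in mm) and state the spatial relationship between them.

A is a simple wooden stool: a rectangular seat 328 mm (x) by 344 mm (y), 32 mm thick, top face at z = 404 mm, on four round legs, each 46 mm in diameter. The legs rest on z = 0, each leg's axis is inset half a diameter from the nearest pair of seat edges (so the leg's bounding box is flush with the corner).

B is a fence section. Two 107×107 mm posts, 1084 mm tall, stand on the floor with a clear span of 1406 mm between their inner faces. Two horizontal rails of 107×80 mm section span the gap between the posts with their undersides at z = 153 mm and z = 746 mm, flush with the posts' −y face. 10 pickets, each 73 mm wide, 25 mm thick and 1014 mm tall, are fixed to the +y face of the rails with their bottoms at z = 43 mm, evenly spaced across the span with equal gaps (rounded down to the nearest mm) at the −x end and between each pair — any rounding remainder accumulates at the +x end.

C is a spool: two coaxial disc flanges of radius 81 mm and thickness 11 mm, joined by a core cylinder of radius 19 mm and height 128 mm. The lower flange rests on z = 0 and the three cylinders share a vertical axis.

The fence section is on the floor beside the stool on its +y side. The spool is on top of the stool, centred.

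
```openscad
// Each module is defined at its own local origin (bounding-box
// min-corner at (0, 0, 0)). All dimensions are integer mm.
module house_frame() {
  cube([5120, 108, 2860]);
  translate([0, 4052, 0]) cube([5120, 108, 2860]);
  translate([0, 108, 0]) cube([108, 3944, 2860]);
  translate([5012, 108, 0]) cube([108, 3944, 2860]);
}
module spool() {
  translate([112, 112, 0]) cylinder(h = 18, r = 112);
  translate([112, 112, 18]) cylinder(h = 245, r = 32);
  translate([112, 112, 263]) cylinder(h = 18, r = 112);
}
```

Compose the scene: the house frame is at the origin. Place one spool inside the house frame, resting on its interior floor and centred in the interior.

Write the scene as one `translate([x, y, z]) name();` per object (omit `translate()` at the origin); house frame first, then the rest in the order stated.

house_frame();
translate([2448, 1968, 0]) spool();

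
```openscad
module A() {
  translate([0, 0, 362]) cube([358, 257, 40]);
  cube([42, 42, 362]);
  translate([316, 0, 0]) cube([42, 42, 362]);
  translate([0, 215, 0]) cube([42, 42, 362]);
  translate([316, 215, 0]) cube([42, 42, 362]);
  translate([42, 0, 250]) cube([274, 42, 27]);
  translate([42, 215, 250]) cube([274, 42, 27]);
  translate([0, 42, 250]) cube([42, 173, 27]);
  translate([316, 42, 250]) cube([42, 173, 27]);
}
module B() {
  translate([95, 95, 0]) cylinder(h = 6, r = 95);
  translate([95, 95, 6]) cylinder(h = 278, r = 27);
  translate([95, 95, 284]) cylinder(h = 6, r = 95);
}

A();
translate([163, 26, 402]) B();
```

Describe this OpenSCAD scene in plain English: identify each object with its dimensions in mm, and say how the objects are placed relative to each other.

A is a four-legged stool. The seat is a 358×257×40 mm slab whose top surface is at z = 402 mm; four square legs, each 42×42 mm in cross-section, run from the floor (z = 0) to the underside of the seat, each flush with a corner of the seat. Four stretchers, 42 mm wide and 27 mm tall, connect adjacent legs with their undersides at z = 250 mm, each running between the inner faces of the legs it joins and aligned with the legs' outer faces on the other axis.

B is a spool: two coaxial disc flanges of radius 95 mm and thickness 6 mm, joined by a core cylinder of radius 27 mm and height 278 mm. The lower flange rests on z = 0 and the three cylinders share a vertical axis.

The spool is on top of the stool.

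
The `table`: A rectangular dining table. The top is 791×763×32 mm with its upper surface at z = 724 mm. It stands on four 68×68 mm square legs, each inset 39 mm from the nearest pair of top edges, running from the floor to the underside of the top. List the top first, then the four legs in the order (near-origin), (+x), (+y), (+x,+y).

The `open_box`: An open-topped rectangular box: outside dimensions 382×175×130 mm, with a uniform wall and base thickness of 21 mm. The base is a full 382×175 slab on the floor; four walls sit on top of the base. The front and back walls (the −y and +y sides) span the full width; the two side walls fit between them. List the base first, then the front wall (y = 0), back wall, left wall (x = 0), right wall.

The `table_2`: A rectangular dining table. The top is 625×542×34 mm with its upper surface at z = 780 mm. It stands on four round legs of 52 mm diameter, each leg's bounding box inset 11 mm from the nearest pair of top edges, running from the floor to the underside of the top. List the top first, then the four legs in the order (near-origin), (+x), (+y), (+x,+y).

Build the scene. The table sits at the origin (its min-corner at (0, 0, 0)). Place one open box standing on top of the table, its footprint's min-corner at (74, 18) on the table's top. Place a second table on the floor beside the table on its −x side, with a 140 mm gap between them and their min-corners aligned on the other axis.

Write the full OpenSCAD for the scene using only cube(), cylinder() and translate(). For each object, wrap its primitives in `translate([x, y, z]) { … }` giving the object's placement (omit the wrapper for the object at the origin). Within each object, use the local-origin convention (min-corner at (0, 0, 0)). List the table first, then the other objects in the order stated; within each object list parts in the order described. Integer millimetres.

translate([0, 0, 692]) cube([791, 763, 32]);
translate([39, 39, 0]) cube([68, 68, 692]);
translate([684, 39, 0]) cube([68, 68, 692]);
translate([39, 656, 0]) cube([68, 68, 692]);
translate([684, 656, 0]) cube([68, 68, 692]);
translate([74, 18, 724]) {
  cube([382, 175, 21]);
  translate([0, 0, 21]) cube([382, 21, 109]);
  translate([0, 154, 21]) cube([382, 21, 109]);
  translate([0, 21, 21]) cube([21, 133, 109]);
  translate([361, 21, 21]) cube([21, 133, 109]);
}
translate([-765, 0, 0]) {
  translate([0, 0, 746]) cube([625, 542, 34]);
  translate([37, 37, 0]) cylinder(h = 746, r = 26);
  translate([588, 37, 0]) cylinder(h = 746, r = 26);
  translate([37, 505, 0]) cylinder(h = 746, r = 26);
  translate([588, 505, 0]) cylinder(h = 746, r = 26);
}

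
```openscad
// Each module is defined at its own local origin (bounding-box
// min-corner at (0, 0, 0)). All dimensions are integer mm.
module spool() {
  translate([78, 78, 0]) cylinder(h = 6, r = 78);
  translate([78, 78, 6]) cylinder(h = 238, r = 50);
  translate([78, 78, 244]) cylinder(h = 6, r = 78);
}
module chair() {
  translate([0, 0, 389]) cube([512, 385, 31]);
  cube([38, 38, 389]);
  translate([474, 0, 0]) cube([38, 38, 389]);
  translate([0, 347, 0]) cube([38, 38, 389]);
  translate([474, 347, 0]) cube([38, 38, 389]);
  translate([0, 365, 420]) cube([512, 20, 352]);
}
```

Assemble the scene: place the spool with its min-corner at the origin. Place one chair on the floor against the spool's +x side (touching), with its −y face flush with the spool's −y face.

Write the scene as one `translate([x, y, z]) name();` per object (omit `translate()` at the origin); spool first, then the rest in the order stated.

spool();
translate([156, 0, 0]) chair();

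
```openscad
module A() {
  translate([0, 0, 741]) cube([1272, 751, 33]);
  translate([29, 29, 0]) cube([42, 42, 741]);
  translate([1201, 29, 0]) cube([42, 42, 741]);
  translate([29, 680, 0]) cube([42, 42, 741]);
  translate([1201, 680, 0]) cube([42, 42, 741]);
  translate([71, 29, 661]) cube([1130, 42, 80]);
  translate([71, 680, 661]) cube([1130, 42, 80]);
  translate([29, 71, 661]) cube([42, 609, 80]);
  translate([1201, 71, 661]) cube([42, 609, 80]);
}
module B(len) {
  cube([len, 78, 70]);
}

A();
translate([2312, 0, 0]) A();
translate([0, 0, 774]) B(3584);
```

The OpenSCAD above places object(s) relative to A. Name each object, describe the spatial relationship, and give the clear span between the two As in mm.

A is a table. B is a beam. A beam spans the tops of two tables. The clear span between the two tables is 1040 mm.

Second table starts at x = 2312; first ends at x = 1272; clear span = 2312 − 1272 = 1040 mm.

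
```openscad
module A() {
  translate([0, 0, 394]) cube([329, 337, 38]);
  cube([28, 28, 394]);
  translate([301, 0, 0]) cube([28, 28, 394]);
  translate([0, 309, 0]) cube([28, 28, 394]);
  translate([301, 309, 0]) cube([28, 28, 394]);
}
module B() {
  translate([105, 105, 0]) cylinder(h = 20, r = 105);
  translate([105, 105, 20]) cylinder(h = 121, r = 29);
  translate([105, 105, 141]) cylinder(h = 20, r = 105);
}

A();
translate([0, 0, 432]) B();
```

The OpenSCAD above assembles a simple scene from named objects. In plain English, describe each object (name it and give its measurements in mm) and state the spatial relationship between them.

A is a four-legged stool. The seat is a 329×337×38 mm slab whose top surface is at z = 432 mm; four square legs, each 28×28 mm in cross-section, run from the floor (z = 0) to the underside of the seat, each flush with a corner of the seat.

B is a spool: two coaxial disc flanges of radius 105 mm and thickness 20 mm, joined by a core cylinder of radius 29 mm and height 121 mm. The lower flange rests on z = 0 and the three cylinders share a vertical axis.

The spool is on top of the stool.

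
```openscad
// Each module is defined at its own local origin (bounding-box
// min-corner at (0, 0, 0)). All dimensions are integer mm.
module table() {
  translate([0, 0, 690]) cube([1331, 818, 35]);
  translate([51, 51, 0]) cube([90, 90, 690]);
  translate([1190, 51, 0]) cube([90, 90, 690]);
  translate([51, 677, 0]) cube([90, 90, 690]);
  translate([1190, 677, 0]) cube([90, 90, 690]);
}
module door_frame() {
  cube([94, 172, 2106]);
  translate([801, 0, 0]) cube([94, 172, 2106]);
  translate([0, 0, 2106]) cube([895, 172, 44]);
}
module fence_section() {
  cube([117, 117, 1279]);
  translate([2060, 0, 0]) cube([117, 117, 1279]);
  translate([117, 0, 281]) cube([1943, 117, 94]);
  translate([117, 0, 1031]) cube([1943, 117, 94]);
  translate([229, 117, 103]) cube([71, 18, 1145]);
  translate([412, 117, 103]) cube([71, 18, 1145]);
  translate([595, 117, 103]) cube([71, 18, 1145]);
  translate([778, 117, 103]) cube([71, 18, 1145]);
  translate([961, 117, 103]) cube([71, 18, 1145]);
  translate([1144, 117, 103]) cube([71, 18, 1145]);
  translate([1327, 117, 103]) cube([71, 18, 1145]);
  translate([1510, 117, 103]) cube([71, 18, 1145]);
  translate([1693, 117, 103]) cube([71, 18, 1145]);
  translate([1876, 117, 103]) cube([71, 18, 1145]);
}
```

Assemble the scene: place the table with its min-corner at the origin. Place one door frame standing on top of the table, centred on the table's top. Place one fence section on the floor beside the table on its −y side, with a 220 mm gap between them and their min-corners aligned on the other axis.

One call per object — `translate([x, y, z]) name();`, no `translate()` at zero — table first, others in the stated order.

table();
translate([218, 323, 725]) door_frame();
translate([0, -355, 0]) fence_section();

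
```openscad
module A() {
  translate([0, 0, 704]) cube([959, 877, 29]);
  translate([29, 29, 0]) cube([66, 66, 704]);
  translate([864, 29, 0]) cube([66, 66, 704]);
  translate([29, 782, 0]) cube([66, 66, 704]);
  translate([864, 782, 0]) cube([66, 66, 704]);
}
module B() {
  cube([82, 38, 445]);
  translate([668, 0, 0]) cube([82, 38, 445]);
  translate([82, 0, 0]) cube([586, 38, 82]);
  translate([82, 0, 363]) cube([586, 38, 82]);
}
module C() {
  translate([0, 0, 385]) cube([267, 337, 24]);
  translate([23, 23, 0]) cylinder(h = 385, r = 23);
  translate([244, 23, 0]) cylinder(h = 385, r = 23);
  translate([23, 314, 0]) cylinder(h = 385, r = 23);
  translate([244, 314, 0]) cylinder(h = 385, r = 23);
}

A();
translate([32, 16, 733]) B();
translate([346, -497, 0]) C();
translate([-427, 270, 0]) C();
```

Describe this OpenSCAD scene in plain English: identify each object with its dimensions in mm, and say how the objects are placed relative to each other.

A is a rectangular dining table. The top is 959×877×29 mm with its upper surface at z = 733 mm. It stands on four 66×66 mm square legs, each inset 29 mm from the nearest pair of top edges, running from the floor to the underside of the top.

B is a picture frame with a 586×281 mm rectangular opening (x by z) and a uniform 82 mm border on every side. Frame depth is 38 mm along y. It is built from two vertical stiles running the full outside height and two horizontal rails spanning the gap between the stiles.

C is a simple wooden stool: a rectangular seat 267 mm (x) by 337 mm (y), 24 mm thick, top face at z = 409 mm, on four round legs, each 46 mm in diameter. The legs rest on z = 0, each leg's axis is inset half a diameter from the nearest pair of seat edges (so the leg's bounding box is flush with the corner).

The picture frame is on top of the table. Two stools sit around the table at the −y, −x sides.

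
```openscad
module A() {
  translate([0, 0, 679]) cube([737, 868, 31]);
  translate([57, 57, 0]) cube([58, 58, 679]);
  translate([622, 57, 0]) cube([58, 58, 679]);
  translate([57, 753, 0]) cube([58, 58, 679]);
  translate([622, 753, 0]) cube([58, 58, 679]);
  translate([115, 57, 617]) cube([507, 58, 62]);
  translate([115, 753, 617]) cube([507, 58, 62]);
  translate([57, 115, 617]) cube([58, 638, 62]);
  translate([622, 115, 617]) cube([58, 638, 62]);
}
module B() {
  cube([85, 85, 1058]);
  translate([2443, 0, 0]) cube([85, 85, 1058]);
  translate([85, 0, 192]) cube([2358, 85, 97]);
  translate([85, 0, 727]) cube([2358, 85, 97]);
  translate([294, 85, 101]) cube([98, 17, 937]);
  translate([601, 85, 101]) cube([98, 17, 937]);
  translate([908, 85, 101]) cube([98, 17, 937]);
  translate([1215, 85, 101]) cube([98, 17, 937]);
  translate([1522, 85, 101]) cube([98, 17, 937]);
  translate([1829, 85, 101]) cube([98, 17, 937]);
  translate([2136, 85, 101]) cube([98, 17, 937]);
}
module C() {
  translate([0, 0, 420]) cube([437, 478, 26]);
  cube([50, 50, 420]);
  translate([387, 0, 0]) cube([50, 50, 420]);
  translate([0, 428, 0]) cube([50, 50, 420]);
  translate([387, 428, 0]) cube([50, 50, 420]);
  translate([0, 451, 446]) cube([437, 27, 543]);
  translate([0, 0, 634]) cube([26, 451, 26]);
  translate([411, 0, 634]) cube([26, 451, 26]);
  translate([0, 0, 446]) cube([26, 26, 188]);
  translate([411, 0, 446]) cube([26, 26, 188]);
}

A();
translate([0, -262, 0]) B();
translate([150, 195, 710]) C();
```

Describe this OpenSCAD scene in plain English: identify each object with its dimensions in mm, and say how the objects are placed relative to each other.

A is a table: top 737 mm (x) × 868 mm (y), 31 mm thick, upper face at z = 710 mm, on four 58×58 mm square legs, each inset 57 mm from the nearest pair of top edges, running from z = 0 to the bottom of the top. Four apron rails, 58 mm thick and 62 mm tall, run between adjacent legs with their top edges flush with the underside of the top and their outer faces flush with the legs' outer faces.

B is a fence section. Two 85×85 mm posts, 1058 mm tall, stand on the floor with a clear span of 2358 mm between their inner faces. Two horizontal rails of 85×97 mm section span the gap between the posts with their undersides at z = 192 mm and z = 727 mm, flush with the posts' −y face. 7 pickets, each 98 mm wide, 17 mm thick and 937 mm tall, are fixed to the +y face of the rails with their bottoms at z = 101 mm, evenly spaced across the span with equal gaps (rounded down to the nearest mm) at the −x end and between each pair — any rounding remainder accumulates at the +x end.

C is a chair. The seat is a 437×478×26 mm slab with its top at z = 446 mm, on four 50×50 mm corner legs (flush with the seat edges, standing on z = 0). A flat backrest 27 mm thick, 543 mm tall, spans the full seat width and rises from the seat top along its +y edge, rear face flush with the rear of the seat. Two armrests of 26×26 mm section run along each side from the seat's front edge to the front of the backrest, top faces 214 mm above the seat top and outer faces flush with the seat's x-edges; a 26×26 mm post under the front of each armrest stands on the seat at the front corner.

The fence section is on the floor beside the table on its −y side. The chair is on top of the table, centred.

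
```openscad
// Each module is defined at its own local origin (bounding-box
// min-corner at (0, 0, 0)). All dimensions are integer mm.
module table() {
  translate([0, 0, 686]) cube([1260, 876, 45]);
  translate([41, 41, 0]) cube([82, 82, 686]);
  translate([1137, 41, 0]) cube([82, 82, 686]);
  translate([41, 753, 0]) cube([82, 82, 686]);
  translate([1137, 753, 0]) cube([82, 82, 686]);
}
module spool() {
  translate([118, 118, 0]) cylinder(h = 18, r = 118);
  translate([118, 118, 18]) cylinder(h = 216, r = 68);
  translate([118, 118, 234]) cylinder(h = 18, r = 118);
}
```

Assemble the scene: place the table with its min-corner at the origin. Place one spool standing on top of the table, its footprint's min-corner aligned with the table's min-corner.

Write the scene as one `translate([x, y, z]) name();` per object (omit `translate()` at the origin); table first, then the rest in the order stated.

table();
translate([0, 0, 731]) spool();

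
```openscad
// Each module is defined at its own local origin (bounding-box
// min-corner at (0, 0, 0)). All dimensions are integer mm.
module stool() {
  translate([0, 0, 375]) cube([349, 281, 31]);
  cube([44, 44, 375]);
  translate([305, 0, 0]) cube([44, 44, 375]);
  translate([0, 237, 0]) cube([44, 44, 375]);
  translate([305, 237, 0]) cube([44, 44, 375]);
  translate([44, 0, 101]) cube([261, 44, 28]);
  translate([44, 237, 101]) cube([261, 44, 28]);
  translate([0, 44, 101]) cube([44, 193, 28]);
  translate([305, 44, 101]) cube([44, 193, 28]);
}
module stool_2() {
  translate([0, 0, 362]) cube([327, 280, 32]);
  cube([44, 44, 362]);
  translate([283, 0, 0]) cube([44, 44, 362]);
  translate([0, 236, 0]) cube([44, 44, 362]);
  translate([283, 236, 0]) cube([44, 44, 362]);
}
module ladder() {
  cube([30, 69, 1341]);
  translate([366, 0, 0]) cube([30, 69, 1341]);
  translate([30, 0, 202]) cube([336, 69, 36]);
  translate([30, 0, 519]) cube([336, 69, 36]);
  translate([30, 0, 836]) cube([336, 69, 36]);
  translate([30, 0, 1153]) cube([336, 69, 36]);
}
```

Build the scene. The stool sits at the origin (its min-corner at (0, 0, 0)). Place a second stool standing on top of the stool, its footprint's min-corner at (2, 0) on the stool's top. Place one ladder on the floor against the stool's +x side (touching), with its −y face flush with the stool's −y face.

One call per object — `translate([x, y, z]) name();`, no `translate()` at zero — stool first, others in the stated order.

stool();
translate([2, 0, 406]) stool_2();
translate([349, 0, 0]) ladder();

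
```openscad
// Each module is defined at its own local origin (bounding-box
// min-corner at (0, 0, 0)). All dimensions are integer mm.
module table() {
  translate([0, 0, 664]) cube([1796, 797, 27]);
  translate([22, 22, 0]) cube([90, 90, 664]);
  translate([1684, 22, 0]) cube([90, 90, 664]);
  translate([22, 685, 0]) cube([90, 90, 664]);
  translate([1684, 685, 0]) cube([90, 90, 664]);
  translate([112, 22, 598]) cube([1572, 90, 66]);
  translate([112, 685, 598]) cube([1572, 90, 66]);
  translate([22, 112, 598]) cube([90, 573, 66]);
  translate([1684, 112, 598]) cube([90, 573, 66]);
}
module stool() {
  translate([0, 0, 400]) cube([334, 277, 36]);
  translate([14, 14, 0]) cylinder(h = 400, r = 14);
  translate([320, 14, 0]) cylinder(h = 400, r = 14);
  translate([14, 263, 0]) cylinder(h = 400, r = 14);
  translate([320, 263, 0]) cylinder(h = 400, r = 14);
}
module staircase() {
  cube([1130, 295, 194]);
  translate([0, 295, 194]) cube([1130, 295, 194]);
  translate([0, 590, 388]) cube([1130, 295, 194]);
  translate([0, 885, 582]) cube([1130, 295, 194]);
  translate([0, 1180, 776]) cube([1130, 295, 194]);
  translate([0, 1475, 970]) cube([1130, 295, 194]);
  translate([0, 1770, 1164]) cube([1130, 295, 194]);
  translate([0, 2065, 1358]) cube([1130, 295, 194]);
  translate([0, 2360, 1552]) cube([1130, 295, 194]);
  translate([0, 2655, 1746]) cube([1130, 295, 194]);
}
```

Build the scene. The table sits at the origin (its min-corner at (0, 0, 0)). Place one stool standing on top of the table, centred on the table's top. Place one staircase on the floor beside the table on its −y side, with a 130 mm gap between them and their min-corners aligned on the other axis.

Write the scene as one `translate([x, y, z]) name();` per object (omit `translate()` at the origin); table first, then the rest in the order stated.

table();
translate([731, 260, 691]) stool();
translate([0, -3080, 0]) staircase();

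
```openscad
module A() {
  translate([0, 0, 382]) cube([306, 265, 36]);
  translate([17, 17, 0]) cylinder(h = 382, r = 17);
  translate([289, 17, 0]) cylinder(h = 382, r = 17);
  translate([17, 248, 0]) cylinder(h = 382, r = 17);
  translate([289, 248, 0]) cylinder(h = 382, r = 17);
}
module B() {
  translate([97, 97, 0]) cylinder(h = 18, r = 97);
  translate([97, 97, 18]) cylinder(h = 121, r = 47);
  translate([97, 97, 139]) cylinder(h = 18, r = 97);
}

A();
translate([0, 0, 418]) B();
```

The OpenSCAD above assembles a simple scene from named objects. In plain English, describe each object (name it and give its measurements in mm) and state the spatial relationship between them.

A is a four-legged stool. The seat is a 306×265×36 mm slab whose top surface is at z = 418 mm; four round legs, each 34 mm in diameter, run from the floor (z = 0) to the underside of the seat, each leg's axis is inset half a diameter from the nearest pair of seat edges (so the leg's bounding box is flush with the corner).

B is a spool: two coaxial disc flanges of radius 97 mm and thickness 18 mm, joined by a core cylinder of radius 47 mm and height 121 mm. The lower flange rests on z = 0 and the three cylinders share a vertical axis.

The spool is on top of the stool.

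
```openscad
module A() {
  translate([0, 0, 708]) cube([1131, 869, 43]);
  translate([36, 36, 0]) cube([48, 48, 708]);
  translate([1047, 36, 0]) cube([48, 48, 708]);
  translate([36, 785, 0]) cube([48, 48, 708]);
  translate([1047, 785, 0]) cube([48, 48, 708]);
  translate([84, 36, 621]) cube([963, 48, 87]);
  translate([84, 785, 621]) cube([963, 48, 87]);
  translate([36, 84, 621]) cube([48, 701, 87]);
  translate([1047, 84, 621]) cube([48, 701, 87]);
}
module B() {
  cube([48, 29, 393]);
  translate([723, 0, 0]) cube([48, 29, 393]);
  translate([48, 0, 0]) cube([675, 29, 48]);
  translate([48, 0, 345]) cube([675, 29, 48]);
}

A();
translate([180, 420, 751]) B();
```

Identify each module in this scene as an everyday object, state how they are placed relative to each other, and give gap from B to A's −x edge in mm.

The picture frame's min-x is at 180; the table's min-x is 0; gap = 180 mm.

A is a table. B is a picture frame. The picture frame is on top of the table, centred. The gap from the picture frame to the table's −x edge is 180 mm.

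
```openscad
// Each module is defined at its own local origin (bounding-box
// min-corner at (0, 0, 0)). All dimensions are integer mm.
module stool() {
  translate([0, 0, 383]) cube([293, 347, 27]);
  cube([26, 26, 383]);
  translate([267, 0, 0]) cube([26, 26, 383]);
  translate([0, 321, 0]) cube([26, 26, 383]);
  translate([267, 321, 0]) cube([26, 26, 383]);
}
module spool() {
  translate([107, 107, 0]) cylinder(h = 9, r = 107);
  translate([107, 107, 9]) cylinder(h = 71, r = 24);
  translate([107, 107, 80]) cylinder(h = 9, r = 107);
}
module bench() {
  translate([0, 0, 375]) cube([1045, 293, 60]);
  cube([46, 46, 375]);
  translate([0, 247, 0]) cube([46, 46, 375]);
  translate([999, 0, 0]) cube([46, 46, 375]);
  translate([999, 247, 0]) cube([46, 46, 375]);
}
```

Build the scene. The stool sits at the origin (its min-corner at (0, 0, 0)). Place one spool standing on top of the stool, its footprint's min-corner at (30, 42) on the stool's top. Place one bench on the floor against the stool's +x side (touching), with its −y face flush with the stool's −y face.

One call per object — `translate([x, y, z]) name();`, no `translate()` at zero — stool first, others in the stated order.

stool();
translate([30, 42, 410]) spool();
translate([293, 0, 0]) bench();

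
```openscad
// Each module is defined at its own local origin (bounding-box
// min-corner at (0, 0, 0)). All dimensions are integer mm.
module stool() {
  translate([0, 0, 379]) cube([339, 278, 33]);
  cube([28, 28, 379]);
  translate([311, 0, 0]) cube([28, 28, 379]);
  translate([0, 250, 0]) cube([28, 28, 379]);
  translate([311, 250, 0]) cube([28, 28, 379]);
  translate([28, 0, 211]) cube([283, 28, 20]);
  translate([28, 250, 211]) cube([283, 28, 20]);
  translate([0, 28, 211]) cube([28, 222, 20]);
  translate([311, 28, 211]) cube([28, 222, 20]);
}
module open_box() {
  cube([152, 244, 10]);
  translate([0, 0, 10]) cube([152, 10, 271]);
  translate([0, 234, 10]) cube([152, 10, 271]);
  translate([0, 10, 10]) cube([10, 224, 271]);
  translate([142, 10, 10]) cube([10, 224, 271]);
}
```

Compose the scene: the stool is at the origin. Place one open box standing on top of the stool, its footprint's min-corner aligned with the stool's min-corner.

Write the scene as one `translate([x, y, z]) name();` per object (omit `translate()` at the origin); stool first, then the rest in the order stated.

stool();
translate([0, 0, 412]) open_box();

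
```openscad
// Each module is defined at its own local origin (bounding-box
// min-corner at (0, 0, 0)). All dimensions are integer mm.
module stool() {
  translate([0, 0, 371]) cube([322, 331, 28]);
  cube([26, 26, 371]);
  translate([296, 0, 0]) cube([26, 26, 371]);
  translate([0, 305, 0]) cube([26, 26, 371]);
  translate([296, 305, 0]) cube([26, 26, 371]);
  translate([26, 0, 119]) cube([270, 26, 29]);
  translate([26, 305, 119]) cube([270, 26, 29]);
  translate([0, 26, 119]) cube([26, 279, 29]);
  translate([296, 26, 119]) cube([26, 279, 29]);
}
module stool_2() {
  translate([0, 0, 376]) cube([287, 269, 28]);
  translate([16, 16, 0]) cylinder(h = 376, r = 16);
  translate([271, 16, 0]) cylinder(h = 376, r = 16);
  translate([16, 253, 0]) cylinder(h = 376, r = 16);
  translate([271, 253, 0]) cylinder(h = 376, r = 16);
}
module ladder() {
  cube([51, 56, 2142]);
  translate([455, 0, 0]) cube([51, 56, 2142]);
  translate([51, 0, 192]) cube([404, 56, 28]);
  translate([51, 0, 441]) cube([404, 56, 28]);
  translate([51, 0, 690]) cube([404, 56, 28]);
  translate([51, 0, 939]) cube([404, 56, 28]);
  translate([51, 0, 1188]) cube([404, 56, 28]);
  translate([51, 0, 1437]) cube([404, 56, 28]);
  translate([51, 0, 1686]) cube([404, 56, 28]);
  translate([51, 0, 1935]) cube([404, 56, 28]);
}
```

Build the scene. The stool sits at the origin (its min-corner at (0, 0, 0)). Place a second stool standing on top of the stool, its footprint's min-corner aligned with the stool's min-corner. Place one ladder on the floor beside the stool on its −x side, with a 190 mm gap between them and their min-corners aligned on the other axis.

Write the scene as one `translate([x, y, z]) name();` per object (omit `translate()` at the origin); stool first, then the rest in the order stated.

stool();
translate([0, 0, 399]) stool_2();
translate([-696, 0, 0]) ladder();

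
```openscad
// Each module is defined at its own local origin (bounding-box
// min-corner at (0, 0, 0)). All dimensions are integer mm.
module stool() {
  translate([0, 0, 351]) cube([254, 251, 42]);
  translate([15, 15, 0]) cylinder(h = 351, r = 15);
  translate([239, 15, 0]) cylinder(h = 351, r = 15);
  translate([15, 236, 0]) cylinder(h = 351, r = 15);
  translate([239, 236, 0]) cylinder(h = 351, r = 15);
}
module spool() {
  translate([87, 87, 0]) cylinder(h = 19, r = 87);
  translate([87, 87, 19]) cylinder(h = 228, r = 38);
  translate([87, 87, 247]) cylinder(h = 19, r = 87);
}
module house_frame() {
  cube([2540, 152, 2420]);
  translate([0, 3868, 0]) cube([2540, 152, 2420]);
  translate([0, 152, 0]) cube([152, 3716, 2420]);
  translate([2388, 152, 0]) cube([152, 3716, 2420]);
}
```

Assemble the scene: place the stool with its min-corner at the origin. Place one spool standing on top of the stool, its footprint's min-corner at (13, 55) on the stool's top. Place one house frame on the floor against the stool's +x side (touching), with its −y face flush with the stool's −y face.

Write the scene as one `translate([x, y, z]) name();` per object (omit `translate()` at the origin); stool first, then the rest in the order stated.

stool();
translate([13, 55, 393]) spool();
translate([254, 0, 0]) house_frame();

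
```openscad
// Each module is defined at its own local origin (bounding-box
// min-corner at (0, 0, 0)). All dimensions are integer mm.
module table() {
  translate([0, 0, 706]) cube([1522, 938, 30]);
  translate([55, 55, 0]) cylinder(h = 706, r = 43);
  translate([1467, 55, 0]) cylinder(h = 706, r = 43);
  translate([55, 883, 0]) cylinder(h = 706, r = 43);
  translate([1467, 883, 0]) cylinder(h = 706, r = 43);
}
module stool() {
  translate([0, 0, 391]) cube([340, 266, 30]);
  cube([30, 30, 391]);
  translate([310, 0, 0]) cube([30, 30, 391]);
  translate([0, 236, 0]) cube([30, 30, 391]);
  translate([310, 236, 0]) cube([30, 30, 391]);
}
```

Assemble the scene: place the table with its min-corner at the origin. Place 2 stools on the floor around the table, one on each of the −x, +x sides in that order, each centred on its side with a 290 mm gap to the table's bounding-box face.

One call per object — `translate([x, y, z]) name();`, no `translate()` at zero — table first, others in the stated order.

table();
translate([-630, 336, 0]) stool();
translate([1812, 336, 0]) stool();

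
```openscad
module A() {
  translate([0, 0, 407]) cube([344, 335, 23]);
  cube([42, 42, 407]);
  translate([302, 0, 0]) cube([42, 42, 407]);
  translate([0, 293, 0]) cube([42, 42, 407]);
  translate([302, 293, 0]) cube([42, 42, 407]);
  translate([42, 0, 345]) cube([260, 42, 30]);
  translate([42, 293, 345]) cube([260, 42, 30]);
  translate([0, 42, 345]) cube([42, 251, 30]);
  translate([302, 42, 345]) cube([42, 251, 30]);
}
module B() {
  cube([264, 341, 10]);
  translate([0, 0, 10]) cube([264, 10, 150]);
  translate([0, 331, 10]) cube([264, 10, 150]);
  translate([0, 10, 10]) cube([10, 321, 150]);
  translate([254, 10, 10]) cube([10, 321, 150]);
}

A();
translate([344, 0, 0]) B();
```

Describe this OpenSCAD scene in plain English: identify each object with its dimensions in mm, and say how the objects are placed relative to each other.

A is a four-legged stool. The seat is 344×335 mm, 23 mm thick, top at z = 430 mm. It stands on four square legs, each 42×42 mm in cross-section, from z = 0 to the seat underside, each flush with a corner of the seat. Four stretchers, 42 mm wide and 30 mm tall, connect adjacent legs with their undersides at z = 345 mm, each running between the inner faces of the legs it joins and aligned with the legs' outer faces on the other axis.

B is an open-topped rectangular box: outside dimensions 264×341×160 mm, with a uniform wall and base thickness of 10 mm. The base is a full 264×341 slab on the floor; four walls sit on top of the base. The front and back walls (the −y and +y sides) span the full width; the two side walls fit between them.

The open box is against the stool's +x side, with their −y faces flush.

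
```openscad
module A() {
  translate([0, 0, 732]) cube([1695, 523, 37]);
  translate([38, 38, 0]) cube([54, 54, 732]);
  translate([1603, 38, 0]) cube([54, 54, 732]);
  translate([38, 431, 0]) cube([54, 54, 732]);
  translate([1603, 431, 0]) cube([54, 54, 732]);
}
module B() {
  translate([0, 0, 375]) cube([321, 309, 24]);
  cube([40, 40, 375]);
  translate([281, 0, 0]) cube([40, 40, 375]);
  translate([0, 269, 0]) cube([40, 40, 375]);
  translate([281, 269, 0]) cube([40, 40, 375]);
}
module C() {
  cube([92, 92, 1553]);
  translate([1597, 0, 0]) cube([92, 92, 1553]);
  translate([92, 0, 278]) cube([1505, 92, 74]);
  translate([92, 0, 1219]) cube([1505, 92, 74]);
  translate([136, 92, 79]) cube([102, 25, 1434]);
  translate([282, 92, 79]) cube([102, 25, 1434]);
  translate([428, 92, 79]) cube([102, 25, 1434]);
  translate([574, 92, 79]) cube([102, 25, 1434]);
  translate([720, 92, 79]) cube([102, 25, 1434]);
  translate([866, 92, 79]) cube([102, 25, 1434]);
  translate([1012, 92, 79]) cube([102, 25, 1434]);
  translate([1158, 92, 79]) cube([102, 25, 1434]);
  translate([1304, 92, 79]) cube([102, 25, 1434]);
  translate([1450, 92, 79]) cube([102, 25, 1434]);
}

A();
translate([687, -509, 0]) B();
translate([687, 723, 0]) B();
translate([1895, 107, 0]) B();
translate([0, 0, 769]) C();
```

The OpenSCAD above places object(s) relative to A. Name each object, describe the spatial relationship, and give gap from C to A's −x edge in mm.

The fence section's min-x is at 0; the table's min-x is 0; gap = 0 mm.

A is a table. B is a stool. C is a fence section. Three stools sit around the table at the −y, +y, +x sides. The fence section is on top of the table. The gap from the fence section to the table's −x edge is 0 mm.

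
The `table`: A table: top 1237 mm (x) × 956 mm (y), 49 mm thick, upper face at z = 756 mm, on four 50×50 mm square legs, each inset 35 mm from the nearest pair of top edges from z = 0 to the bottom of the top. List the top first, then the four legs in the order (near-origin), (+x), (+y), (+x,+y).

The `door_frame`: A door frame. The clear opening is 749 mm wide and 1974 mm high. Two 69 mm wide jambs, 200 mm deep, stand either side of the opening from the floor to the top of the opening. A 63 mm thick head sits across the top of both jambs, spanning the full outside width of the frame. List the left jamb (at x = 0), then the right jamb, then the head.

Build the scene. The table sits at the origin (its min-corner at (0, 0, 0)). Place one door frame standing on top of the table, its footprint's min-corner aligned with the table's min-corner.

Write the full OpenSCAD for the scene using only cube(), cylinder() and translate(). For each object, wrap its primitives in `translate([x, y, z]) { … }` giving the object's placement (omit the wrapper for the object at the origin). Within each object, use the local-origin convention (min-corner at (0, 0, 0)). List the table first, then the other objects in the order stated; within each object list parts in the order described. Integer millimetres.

translate([0, 0, 707]) cube([1237, 956, 49]);
translate([35, 35, 0]) cube([50, 50, 707]);
translate([1152, 35, 0]) cube([50, 50, 707]);
translate([35, 871, 0]) cube([50, 50, 707]);
translate([1152, 871, 0]) cube([50, 50, 707]);
translate([0, 0, 756]) {
  cube([69, 200, 1974]);
  translate([818, 0, 0]) cube([69, 200, 1974]);
  translate([0, 0, 1974]) cube([887, 200, 63]);
}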